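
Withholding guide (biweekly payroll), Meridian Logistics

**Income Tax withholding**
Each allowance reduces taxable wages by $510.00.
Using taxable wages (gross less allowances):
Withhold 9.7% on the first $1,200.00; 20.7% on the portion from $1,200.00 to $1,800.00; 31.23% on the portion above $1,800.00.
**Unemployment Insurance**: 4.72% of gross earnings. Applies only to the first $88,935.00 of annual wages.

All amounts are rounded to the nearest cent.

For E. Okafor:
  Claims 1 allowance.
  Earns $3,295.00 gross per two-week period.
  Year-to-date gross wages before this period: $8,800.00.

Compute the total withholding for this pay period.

$703.74

Income Tax: taxable = $3,295.00 − 1×$510.00 = $2,785.00
  $240.60 + 31.23% × ($2,785.00 − $1,800.00) = $240.60 + 31.23% × $985.00 = $548.22
Unemployment Insurance: 4.72% × $3,295.00 = $155.52
Total: $548.22 + $155.52 = $703.74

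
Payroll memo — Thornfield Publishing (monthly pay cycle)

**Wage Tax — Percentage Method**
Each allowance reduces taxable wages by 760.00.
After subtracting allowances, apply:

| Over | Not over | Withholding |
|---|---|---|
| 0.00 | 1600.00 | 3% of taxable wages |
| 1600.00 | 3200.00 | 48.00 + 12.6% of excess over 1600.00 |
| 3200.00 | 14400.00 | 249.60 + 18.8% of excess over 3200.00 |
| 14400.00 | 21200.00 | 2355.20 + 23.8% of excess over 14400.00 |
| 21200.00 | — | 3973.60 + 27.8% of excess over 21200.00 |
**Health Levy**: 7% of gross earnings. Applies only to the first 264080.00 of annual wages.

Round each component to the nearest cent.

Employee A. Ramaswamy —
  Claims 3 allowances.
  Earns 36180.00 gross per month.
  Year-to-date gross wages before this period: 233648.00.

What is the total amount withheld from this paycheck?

9634.44

Wage Tax: taxable = 36180.00 − 3×760.00 = 33900.00
  3973.60 + 27.8% × (33900.00 − 21200.00) = 3973.60 + 27.8% × 12700.00 = 7504.20
Health Levy: cap 264080.00 − YTD 233648.00 = 30432.00 subject; 7% × 30432.00 = 2130.24
Total: 7504.20 + 2130.24 = 9634.44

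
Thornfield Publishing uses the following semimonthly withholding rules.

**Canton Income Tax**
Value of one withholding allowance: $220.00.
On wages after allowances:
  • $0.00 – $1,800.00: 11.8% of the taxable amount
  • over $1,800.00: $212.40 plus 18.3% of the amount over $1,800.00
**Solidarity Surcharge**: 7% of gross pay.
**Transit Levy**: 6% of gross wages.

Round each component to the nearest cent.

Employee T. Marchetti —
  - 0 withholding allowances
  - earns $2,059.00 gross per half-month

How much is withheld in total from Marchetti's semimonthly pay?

$527.47

Canton Income Tax: taxable = $2,059.00
  $212.40 + 18.3% × ($2,059.00 − $1,800.00) = $212.40 + 18.3% × $259.00 = $259.80
Solidarity Surcharge: 7% × $2,059.00 = $144.13
Transit Levy: 6% × $2,059.00 = $123.54
Total: $259.80 + $144.13 + $123.54 = $527.47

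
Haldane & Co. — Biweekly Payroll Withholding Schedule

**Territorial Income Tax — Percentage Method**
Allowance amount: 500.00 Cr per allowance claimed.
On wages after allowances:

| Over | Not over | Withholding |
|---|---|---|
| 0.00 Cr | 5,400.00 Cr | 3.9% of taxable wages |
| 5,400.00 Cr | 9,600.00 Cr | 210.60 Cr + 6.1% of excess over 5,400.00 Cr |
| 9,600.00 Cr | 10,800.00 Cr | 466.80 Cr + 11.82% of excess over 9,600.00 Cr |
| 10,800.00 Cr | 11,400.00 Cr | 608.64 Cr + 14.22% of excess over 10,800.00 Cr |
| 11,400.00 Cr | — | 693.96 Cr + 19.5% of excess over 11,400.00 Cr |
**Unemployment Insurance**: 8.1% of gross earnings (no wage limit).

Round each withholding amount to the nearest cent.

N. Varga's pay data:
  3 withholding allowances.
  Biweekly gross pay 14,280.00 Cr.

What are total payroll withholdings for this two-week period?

Territorial Income Tax: taxable = 14,280.00 Cr − 3×500.00 Cr = 12,780.00 Cr
  693.96 Cr + 19.5% × (12,780.00 Cr − 11,400.00 Cr) = 693.96 Cr + 19.5% × 1,380.00 Cr = 963.06 Cr
Unemployment Insurance: 8.1% × 14,280.00 Cr = 1,156.68 Cr
Total: 963.06 Cr + 1,156.68 Cr = 2,119.74 Cr

2,119.74 Cr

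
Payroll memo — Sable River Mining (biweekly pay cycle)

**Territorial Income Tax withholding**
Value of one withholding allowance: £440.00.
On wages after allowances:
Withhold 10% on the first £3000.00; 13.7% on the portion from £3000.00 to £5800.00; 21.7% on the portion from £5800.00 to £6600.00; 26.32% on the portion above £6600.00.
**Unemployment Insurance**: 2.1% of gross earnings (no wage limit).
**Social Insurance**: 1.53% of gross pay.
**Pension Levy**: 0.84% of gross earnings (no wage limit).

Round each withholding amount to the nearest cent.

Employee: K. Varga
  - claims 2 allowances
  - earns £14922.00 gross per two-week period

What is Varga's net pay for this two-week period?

£11439.06

Territorial Income Tax: taxable = £14922.00 − 2×£440.00 = £14042.00
  £857.20 + 26.32% × (£14042.00 − £6600.00) = £857.20 + 26.32% × £7442.00 = £2815.93
Unemployment Insurance: 2.1% × £14922.00 = £313.36
Social Insurance: 1.53% × £14922.00 = £228.31
Pension Levy: 0.84% × £14922.00 = £125.34
Total withheld: £2815.93 + £313.36 + £228.31 + £125.34 = £3482.94
Net pay: £14922.00 − £3482.94 = £11439.06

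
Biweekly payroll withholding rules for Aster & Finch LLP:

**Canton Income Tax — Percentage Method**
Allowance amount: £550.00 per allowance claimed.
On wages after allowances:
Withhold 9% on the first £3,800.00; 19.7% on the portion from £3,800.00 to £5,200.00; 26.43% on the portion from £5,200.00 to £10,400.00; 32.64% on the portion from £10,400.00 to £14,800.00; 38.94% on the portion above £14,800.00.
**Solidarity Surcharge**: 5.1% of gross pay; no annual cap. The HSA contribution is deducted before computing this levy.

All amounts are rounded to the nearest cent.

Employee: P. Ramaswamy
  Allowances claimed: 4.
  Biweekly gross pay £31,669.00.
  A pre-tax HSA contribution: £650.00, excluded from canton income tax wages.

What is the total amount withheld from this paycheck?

Canton Income Tax: taxable = £31,669.00 − £650.00 − 4×£550.00 = £28,819.00
  £3,428.32 + 38.94% × (£28,819.00 − £14,800.00) = £3,428.32 + 38.94% × £14,019.00 = £8,887.32
Solidarity Surcharge: 5.1% × £31,019.00 = £1,581.97
Total: £8,887.32 + £1,581.97 = £10,469.29

£10,469.29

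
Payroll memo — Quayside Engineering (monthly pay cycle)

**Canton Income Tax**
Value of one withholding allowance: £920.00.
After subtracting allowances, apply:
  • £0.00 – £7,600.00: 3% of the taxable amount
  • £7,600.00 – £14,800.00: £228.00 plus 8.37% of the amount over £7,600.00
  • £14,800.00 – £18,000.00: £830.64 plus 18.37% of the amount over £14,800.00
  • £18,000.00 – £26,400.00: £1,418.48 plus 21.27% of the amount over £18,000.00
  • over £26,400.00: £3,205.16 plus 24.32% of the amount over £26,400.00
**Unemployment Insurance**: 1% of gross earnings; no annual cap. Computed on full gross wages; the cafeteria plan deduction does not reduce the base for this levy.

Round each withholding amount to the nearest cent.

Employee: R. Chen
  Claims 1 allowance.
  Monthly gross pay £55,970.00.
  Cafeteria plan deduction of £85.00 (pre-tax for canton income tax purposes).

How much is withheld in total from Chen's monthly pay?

Canton Income Tax: taxable = £55,970.00 − £85.00 − 1×£920.00 = £54,965.00
  £3,205.16 + 24.32% × (£54,965.00 − £26,400.00) = £3,205.16 + 24.32% × £28,565.00 = £10,152.17
Unemployment Insurance: 1% × £55,970.00 = £559.70
Total: £10,152.17 + £559.70 = £10,711.87

£10,711.87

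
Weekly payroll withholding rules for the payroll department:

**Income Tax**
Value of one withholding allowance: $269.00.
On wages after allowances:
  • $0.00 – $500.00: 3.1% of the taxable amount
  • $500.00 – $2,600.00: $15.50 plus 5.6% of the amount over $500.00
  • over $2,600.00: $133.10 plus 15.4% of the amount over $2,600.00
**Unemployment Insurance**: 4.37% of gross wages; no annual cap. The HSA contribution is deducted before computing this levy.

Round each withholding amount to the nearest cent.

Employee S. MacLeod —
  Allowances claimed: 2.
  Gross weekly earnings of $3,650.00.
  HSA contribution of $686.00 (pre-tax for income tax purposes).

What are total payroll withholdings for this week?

Income Tax: taxable = $3,650.00 − $686.00 − 2×$269.00 = $2,426.00
  $15.50 + 5.6% × ($2,426.00 − $500.00) = $15.50 + 5.6% × $1,926.00 = $123.36
Unemployment Insurance: 4.37% × $2,964.00 = $129.53
Total: $123.36 + $129.53 = $252.89

$252.89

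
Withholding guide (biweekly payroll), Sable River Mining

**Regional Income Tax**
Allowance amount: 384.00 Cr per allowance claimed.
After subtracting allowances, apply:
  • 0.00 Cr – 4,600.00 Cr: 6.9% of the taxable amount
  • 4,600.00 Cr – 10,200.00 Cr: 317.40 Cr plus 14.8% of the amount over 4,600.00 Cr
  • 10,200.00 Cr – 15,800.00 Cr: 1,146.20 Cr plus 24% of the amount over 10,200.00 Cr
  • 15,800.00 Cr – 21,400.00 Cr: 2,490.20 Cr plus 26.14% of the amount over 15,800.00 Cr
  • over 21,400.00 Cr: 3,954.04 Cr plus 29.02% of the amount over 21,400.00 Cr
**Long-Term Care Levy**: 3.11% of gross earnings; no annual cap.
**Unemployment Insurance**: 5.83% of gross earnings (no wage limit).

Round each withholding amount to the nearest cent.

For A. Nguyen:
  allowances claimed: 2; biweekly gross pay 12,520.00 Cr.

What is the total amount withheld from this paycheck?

2,637.97 Cr

Regional Income Tax: taxable = 12,520.00 Cr − 2×384.00 Cr = 11,752.00 Cr
  1,146.20 Cr + 24% × (11,752.00 Cr − 10,200.00 Cr) = 1,146.20 Cr + 24% × 1,552.00 Cr = 1,518.68 Cr
Long-Term Care Levy: 3.11% × 12,520.00 Cr = 389.37 Cr
Unemployment Insurance: 5.83% × 12,520.00 Cr = 729.92 Cr
Total: 1,518.68 Cr + 389.37 Cr + 729.92 Cr = 2,637.97 Cr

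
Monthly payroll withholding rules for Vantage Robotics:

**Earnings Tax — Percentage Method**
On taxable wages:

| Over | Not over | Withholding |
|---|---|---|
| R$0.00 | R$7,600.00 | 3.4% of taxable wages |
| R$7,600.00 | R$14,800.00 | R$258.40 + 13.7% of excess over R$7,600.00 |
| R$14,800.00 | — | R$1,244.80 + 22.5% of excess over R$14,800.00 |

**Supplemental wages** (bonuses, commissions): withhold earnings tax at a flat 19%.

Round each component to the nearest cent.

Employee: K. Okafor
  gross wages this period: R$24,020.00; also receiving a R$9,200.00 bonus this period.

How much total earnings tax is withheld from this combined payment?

Earnings Tax: taxable = R$24,020.00
  R$1,244.80 + 22.5% × (R$24,020.00 − R$14,800.00) = R$1,244.80 + 22.5% × R$9,220.00 = R$3,319.30
Supplemental (19% flat on bonus): 19% × R$9,200.00 = R$1,748.00
Total earnings tax: R$3,319.30 + R$1,748.00 = R$5,067.30

R$5,067.30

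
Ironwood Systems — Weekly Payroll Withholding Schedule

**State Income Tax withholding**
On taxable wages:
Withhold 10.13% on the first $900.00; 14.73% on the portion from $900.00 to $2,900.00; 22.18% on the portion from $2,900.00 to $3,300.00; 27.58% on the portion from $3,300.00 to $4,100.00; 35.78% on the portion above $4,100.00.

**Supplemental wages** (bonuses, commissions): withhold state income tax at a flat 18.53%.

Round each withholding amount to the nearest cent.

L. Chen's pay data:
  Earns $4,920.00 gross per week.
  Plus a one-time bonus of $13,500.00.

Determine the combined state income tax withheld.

State Income Tax: taxable = $4,920.00
  $695.13 + 35.78% × ($4,920.00 − $4,100.00) = $695.13 + 35.78% × $820.00 = $988.53
Supplemental (18.53% flat on bonus): 18.53% × $13,500.00 = $2,501.55
Total state income tax: $988.53 + $2,501.55 = $3,490.08

$3,490.08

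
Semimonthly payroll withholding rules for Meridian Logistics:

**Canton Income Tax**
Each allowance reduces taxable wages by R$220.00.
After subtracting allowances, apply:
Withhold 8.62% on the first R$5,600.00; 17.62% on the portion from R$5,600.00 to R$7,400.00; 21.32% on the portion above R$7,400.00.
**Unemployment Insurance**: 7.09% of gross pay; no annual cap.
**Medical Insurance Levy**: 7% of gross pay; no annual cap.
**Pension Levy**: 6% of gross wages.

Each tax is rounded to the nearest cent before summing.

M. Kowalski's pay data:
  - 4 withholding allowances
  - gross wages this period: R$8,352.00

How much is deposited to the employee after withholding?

R$5,858.85

Canton Income Tax: taxable = R$8,352.00 − 4×R$220.00 = R$7,472.00
  R$799.88 + 21.32% × (R$7,472.00 − R$7,400.00) = R$799.88 + 21.32% × R$72.00 = R$815.23
Unemployment Insurance: 7.09% × R$8,352.00 = R$592.16
Medical Insurance Levy: 7% × R$8,352.00 = R$584.64
Pension Levy: 6% × R$8,352.00 = R$501.12
Total withheld: R$815.23 + R$592.16 + R$584.64 + R$501.12 = R$2,493.15
Net pay: R$8,352.00 − R$2,493.15 = R$5,858.85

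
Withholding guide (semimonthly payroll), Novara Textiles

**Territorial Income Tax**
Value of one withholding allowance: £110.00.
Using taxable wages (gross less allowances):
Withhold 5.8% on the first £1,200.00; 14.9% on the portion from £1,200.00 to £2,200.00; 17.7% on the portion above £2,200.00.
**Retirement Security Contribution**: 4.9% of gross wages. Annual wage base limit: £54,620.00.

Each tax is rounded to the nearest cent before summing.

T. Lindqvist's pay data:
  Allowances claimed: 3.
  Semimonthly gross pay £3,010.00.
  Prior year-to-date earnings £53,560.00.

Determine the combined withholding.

£355.50

Territorial Income Tax: taxable = £3,010.00 − 3×£110.00 = £2,680.00
  £218.60 + 17.7% × (£2,680.00 − £2,200.00) = £218.60 + 17.7% × £480.00 = £303.56
Retirement Security Contribution: cap £54,620.00 − YTD £53,560.00 = £1,060.00 subject; 4.9% × £1,060.00 = £51.94
Total: £303.56 + £51.94 = £355.50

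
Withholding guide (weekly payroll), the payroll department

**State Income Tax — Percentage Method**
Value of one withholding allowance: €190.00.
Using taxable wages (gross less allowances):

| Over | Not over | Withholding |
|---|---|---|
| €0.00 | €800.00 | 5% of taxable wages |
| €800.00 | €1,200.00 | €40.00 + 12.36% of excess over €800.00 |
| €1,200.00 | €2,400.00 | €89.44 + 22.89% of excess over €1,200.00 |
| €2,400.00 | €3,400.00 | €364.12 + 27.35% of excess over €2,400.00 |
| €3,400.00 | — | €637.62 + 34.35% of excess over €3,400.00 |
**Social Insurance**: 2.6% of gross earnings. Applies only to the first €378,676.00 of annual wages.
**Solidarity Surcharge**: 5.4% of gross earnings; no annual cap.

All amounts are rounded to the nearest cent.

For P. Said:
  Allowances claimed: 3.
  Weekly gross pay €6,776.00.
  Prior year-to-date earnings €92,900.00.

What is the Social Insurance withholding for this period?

€176.18

Social Insurance: 2.6% × €6,776.00 = €176.18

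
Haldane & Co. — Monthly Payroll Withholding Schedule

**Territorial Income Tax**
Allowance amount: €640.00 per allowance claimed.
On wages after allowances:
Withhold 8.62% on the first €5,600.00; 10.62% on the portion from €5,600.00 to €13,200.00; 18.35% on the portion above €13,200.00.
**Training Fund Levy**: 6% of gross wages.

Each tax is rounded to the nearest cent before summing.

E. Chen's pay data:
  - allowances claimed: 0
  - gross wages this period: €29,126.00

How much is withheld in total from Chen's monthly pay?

€5,959.82

Territorial Income Tax: taxable = €29,126.00
  €1,289.84 + 18.35% × (€29,126.00 − €13,200.00) = €1,289.84 + 18.35% × €15,926.00 = €4,212.26
Training Fund Levy: 6% × €29,126.00 = €1,747.56
Total: €4,212.26 + €1,747.56 = €5,959.82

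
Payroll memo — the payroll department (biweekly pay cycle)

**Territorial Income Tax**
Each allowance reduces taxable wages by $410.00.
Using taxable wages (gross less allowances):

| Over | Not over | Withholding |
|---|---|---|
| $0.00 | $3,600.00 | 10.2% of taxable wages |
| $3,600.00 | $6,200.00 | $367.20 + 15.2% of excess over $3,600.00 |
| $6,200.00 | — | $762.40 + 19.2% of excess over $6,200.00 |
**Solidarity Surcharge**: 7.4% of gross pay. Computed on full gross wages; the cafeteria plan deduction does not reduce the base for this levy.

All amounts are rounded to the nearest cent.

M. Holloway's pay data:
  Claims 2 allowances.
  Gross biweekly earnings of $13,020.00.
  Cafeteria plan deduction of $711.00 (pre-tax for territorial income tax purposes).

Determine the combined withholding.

$2,741.37

Territorial Income Tax: taxable = $13,020.00 − $711.00 − 2×$410.00 = $11,489.00
  $762.40 + 19.2% × ($11,489.00 − $6,200.00) = $762.40 + 19.2% × $5,289.00 = $1,777.89
Solidarity Surcharge: 7.4% × $13,020.00 = $963.48
Total: $1,777.89 + $963.48 = $2,741.37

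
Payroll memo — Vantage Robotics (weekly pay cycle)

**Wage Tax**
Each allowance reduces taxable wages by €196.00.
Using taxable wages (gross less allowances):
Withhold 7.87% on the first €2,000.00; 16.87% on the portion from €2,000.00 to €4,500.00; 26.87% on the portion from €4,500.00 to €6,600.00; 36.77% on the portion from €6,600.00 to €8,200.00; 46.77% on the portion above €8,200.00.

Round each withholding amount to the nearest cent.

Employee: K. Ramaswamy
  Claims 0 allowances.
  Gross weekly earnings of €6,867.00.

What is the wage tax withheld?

€1,241.60

Wage Tax: taxable = €6,867.00
  €1,143.42 + 36.77% × (€6,867.00 − €6,600.00) = €1,143.42 + 36.77% × €267.00 = €1,241.60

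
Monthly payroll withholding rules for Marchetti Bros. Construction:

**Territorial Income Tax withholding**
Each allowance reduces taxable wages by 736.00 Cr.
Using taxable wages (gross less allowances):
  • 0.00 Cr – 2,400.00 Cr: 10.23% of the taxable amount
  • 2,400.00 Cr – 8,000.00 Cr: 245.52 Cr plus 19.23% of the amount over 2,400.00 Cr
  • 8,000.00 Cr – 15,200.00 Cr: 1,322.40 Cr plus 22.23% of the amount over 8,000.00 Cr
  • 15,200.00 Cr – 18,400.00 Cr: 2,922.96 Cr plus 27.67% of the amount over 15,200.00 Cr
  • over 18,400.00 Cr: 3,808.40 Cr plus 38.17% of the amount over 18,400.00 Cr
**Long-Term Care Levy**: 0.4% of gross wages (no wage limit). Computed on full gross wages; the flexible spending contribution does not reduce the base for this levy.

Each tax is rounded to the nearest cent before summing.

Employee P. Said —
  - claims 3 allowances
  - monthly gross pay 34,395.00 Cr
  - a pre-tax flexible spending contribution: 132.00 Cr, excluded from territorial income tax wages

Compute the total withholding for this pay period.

9,158.09 Cr

Territorial Income Tax: taxable = 34,395.00 Cr − 132.00 Cr − 3×736.00 Cr = 32,055.00 Cr
  3,808.40 Cr + 38.17% × (32,055.00 Cr − 18,400.00 Cr) = 3,808.40 Cr + 38.17% × 13,655.00 Cr = 9,020.51 Cr
Long-Term Care Levy: 0.4% × 34,395.00 Cr = 137.58 Cr
Total: 9,020.51 Cr + 137.58 Cr = 9,158.09 Cr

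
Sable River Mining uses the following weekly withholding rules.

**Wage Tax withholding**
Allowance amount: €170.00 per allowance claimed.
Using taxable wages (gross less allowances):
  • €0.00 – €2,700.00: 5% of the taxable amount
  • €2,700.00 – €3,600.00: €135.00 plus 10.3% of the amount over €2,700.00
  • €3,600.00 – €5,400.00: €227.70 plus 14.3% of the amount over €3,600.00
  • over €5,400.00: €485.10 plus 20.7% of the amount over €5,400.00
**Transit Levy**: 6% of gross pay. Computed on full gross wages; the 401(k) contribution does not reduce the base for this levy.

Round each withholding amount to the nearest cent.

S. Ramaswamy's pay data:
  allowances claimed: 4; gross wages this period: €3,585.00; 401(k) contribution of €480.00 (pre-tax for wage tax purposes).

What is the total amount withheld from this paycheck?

€336.35

Wage Tax: taxable = €3,585.00 − €480.00 − 4×€170.00 = €2,425.00
  5% × €2,425.00 = €121.25
Transit Levy: 6% × €3,585.00 = €215.10
Total: €121.25 + €215.10 = €336.35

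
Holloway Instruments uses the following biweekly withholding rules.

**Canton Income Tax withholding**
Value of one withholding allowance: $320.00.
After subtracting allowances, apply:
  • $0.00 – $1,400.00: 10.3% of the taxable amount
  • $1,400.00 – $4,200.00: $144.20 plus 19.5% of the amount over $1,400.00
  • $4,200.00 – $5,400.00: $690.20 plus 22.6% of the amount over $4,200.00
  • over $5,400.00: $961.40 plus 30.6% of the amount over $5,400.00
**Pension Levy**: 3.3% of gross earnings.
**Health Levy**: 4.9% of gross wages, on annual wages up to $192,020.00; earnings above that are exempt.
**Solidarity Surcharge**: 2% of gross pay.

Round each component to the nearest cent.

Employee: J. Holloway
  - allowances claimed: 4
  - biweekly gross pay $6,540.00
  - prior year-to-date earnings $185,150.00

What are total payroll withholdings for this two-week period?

Canton Income Tax: taxable = $6,540.00 − 4×$320.00 = $5,260.00
  $690.20 + 22.6% × ($5,260.00 − $4,200.00) = $690.20 + 22.6% × $1,060.00 = $929.76
Pension Levy: 3.3% × $6,540.00 = $215.82
Health Levy: 4.9% × $6,540.00 = $320.46
Solidarity Surcharge: 2% × $6,540.00 = $130.80
Total: $929.76 + $215.82 + $320.46 + $130.80 = $1,596.84

$1,596.84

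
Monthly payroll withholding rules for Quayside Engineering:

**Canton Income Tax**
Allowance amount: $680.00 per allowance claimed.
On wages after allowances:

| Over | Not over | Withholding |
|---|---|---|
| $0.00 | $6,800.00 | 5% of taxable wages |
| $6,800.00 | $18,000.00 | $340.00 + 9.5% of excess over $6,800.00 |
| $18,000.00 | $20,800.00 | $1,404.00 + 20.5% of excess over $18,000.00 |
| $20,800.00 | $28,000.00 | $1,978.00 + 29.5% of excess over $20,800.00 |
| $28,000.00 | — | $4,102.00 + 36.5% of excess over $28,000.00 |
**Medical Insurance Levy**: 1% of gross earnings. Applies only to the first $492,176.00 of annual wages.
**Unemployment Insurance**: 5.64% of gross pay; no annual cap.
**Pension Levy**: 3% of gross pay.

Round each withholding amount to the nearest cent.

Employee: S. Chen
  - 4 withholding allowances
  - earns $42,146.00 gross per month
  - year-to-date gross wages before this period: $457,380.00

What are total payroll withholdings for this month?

$12,261.86

Canton Income Tax: taxable = $42,146.00 − 4×$680.00 = $39,426.00
  $4,102.00 + 36.5% × ($39,426.00 − $28,000.00) = $4,102.00 + 36.5% × $11,426.00 = $8,272.49
Medical Insurance Levy: cap $492,176.00 − YTD $457,380.00 = $34,796.00 subject; 1% × $34,796.00 = $347.96
Unemployment Insurance: 5.64% × $42,146.00 = $2,377.03
Pension Levy: 3% × $42,146.00 = $1,264.38
Total: $8,272.49 + $347.96 + $2,377.03 + $1,264.38 = $12,261.86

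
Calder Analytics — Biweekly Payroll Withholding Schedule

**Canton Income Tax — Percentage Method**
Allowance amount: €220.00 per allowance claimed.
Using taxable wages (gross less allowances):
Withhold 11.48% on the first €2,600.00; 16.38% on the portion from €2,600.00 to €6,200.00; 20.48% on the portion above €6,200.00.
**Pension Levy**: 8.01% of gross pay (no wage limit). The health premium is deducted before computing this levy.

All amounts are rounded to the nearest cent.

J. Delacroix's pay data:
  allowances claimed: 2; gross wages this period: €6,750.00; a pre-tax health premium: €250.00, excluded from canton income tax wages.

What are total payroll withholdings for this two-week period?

€1,385.88

Canton Income Tax: taxable = €6,750.00 − €250.00 − 2×€220.00 = €6,060.00
  €298.48 + 16.38% × (€6,060.00 − €2,600.00) = €298.48 + 16.38% × €3,460.00 = €865.23
Pension Levy: 8.01% × €6,500.00 = €520.65
Total: €865.23 + €520.65 = €1,385.88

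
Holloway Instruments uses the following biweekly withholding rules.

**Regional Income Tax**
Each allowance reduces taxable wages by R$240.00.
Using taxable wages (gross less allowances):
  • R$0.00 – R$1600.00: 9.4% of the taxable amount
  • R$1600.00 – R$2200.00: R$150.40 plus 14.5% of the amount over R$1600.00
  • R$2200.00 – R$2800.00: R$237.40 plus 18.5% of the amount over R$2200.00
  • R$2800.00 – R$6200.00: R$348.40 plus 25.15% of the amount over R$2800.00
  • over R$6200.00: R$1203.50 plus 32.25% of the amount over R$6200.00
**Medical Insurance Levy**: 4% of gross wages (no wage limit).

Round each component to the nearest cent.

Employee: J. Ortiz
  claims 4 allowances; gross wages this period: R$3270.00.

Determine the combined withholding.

Regional Income Tax: taxable = R$3270.00 − 4×R$240.00 = R$2310.00
  R$237.40 + 18.5% × (R$2310.00 − R$2200.00) = R$237.40 + 18.5% × R$110.00 = R$257.75
Medical Insurance Levy: 4% × R$3270.00 = R$130.80
Total: R$257.75 + R$130.80 = R$388.55

R$388.55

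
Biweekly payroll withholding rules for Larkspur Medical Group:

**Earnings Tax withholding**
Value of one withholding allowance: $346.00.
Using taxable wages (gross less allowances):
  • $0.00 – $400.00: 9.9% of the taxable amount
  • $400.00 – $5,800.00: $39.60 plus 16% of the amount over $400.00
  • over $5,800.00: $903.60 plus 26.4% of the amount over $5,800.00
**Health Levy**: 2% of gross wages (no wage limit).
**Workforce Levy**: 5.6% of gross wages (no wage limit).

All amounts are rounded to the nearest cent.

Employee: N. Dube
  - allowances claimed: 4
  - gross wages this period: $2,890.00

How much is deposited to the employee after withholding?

Earnings Tax: taxable = $2,890.00 − 4×$346.00 = $1,506.00
  $39.60 + 16% × ($1,506.00 − $400.00) = $39.60 + 16% × $1,106.00 = $216.56
Health Levy: 2% × $2,890.00 = $57.80
Workforce Levy: 5.6% × $2,890.00 = $161.84
Total withheld: $216.56 + $57.80 + $161.84 = $436.20
Net pay: $2,890.00 − $436.20 = $2,453.80

$2,453.80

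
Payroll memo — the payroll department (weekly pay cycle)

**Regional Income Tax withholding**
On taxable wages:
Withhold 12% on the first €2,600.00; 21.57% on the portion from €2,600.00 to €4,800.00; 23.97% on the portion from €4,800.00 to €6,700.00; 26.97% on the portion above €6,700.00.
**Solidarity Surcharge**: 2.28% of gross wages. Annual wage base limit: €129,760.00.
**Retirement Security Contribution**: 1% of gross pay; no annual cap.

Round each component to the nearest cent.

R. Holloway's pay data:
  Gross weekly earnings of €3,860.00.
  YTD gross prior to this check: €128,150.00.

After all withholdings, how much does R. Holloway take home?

€3,200.91

Regional Income Tax: taxable = €3,860.00
  €312.00 + 21.57% × (€3,860.00 − €2,600.00) = €312.00 + 21.57% × €1,260.00 = €583.78
Solidarity Surcharge: cap €129,760.00 − YTD €128,150.00 = €1,610.00 subject; 2.28% × €1,610.00 = €36.71
Retirement Security Contribution: 1% × €3,860.00 = €38.60
Total withheld: €583.78 + €36.71 + €38.60 = €659.09
Net pay: €3,860.00 − €659.09 = €3,200.91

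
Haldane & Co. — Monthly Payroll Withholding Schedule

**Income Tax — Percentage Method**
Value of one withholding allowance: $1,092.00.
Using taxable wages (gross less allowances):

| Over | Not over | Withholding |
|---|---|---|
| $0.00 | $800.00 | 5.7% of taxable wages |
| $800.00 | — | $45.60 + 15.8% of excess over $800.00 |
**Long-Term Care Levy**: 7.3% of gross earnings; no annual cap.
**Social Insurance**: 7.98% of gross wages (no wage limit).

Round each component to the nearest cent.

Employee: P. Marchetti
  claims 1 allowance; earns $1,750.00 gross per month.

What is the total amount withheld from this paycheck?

$304.91

Income Tax: taxable = $1,750.00 − 1×$1,092.00 = $658.00
  5.7% × $658.00 = $37.51
Long-Term Care Levy: 7.3% × $1,750.00 = $127.75
Social Insurance: 7.98% × $1,750.00 = $139.65
Total: $37.51 + $127.75 + $139.65 = $304.91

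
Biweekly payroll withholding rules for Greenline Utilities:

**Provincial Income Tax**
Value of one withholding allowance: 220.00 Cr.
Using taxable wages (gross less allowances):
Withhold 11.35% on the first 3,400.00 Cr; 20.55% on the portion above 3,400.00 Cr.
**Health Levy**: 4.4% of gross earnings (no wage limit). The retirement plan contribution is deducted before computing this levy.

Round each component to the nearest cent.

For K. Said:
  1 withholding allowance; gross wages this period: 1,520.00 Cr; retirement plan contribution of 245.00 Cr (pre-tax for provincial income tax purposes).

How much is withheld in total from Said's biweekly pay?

175.84 Cr

Provincial Income Tax: taxable = 1,520.00 Cr − 245.00 Cr − 1×220.00 Cr = 1,055.00 Cr
  11.35% × 1,055.00 Cr = 119.74 Cr
Health Levy: 4.4% × 1,275.00 Cr = 56.10 Cr
Total: 119.74 Cr + 56.10 Cr = 175.84 Cr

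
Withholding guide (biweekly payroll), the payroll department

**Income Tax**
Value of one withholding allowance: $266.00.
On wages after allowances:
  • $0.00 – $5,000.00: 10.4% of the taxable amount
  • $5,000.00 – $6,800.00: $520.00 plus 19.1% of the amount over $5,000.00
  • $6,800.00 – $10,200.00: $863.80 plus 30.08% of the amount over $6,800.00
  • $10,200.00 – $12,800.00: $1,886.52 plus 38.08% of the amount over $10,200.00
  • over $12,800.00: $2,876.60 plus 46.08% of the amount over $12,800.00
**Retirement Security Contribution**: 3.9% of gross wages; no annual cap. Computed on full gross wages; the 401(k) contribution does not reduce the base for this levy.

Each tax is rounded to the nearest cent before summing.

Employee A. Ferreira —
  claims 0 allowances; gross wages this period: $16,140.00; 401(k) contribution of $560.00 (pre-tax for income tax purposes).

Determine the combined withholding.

$4,787.08

Income Tax: taxable = $16,140.00 − $560.00 = $15,580.00
  $2,876.60 + 46.08% × ($15,580.00 − $12,800.00) = $2,876.60 + 46.08% × $2,780.00 = $4,157.62
Retirement Security Contribution: 3.9% × $16,140.00 = $629.46
Total: $4,157.62 + $629.46 = $4,787.08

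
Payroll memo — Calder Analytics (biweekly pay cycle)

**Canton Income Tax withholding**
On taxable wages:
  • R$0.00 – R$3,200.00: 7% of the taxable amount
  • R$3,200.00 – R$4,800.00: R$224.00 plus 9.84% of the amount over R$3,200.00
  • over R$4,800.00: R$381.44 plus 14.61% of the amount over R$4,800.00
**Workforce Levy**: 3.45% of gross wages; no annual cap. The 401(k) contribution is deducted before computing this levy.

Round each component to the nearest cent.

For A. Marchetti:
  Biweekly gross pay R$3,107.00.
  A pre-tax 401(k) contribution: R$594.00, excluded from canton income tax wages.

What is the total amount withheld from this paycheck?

R$262.61

Canton Income Tax: taxable = R$3,107.00 − R$594.00 = R$2,513.00
  7% × R$2,513.00 = R$175.91
Workforce Levy: 3.45% × R$2,513.00 = R$86.70
Total: R$175.91 + R$86.70 = R$262.61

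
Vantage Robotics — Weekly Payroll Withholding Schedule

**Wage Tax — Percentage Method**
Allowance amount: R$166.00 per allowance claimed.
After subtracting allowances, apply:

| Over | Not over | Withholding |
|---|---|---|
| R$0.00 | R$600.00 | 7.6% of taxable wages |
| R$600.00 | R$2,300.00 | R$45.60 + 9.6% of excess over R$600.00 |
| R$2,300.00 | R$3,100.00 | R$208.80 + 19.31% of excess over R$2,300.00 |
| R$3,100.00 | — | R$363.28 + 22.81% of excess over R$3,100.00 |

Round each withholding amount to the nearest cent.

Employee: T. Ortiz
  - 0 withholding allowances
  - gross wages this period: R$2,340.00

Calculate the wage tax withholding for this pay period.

R$216.52

Wage Tax: taxable = R$2,340.00
  R$208.80 + 19.31% × (R$2,340.00 − R$2,300.00) = R$208.80 + 19.31% × R$40.00 = R$216.52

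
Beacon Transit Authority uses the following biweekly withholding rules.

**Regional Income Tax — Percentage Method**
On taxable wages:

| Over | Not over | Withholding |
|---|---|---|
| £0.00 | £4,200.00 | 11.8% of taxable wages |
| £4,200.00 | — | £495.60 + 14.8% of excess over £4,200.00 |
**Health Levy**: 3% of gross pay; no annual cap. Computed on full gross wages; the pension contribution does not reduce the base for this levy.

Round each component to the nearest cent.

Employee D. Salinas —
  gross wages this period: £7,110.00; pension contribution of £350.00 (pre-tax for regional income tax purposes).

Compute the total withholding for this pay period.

Regional Income Tax: taxable = £7,110.00 − £350.00 = £6,760.00
  £495.60 + 14.8% × (£6,760.00 − £4,200.00) = £495.60 + 14.8% × £2,560.00 = £874.48
Health Levy: 3% × £7,110.00 = £213.30
Total: £874.48 + £213.30 = £1,087.78

£1,087.78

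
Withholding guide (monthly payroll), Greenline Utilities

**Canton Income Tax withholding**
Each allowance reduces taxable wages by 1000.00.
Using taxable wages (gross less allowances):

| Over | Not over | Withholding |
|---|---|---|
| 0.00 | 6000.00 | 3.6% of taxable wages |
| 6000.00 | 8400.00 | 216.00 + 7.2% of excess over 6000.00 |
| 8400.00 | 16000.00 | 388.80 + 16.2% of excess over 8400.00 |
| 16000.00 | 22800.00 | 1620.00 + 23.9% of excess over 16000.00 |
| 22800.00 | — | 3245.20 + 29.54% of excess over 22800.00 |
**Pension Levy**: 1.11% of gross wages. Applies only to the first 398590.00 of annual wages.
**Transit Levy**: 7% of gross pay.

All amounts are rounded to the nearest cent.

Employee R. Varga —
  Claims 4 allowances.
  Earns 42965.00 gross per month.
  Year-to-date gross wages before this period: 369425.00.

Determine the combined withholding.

11351.62

Canton Income Tax: taxable = 42965.00 − 4×1000.00 = 38965.00
  3245.20 + 29.54% × (38965.00 − 22800.00) = 3245.20 + 29.54% × 16165.00 = 8020.34
Pension Levy: cap 398590.00 − YTD 369425.00 = 29165.00 subject; 1.11% × 29165.00 = 323.73
Transit Levy: 7% × 42965.00 = 3007.55
Total: 8020.34 + 323.73 + 3007.55 = 11351.62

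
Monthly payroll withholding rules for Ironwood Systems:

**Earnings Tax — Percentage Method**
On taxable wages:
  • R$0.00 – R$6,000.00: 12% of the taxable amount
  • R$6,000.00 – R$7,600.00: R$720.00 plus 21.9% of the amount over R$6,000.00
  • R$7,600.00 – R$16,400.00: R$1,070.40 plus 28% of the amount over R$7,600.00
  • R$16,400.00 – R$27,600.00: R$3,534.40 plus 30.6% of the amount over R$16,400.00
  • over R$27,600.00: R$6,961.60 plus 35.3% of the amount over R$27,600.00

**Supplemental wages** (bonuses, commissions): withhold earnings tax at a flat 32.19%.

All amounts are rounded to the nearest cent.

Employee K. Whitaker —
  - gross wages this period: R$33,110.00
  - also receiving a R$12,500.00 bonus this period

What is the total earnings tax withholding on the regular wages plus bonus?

R$12,930.38

Earnings Tax: taxable = R$33,110.00
  R$6,961.60 + 35.3% × (R$33,110.00 − R$27,600.00) = R$6,961.60 + 35.3% × R$5,510.00 = R$8,906.63
Supplemental (32.19% flat on bonus): 32.19% × R$12,500.00 = R$4,023.75
Total earnings tax: R$8,906.63 + R$4,023.75 = R$12,930.38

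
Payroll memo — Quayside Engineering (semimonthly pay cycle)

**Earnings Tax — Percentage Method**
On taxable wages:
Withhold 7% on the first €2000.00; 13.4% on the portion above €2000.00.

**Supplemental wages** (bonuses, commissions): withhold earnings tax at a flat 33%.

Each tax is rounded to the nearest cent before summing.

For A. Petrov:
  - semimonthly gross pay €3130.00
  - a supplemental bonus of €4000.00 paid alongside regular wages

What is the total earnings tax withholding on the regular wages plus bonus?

Earnings Tax: taxable = €3130.00
  €140.00 + 13.4% × (€3130.00 − €2000.00) = €140.00 + 13.4% × €1130.00 = €291.42
Supplemental (33% flat on bonus): 33% × €4000.00 = €1320.00
Total earnings tax: €291.42 + €1320.00 = €1611.42

€1611.42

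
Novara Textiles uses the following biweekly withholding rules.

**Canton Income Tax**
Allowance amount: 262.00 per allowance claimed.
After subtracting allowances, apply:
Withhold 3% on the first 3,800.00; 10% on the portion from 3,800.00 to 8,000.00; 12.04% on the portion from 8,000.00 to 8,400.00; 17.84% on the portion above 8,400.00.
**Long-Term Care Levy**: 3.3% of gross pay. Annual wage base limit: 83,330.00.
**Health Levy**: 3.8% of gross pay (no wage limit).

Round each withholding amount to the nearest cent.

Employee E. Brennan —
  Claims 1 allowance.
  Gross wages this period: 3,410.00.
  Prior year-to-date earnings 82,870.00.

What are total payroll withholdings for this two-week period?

239.20

Canton Income Tax: taxable = 3,410.00 − 1×262.00 = 3,148.00
  3% × 3,148.00 = 94.44
Long-Term Care Levy: cap 83,330.00 − YTD 82,870.00 = 460.00 subject; 3.3% × 460.00 = 15.18
Health Levy: 3.8% × 3,410.00 = 129.58
Total: 94.44 + 15.18 + 129.58 = 239.20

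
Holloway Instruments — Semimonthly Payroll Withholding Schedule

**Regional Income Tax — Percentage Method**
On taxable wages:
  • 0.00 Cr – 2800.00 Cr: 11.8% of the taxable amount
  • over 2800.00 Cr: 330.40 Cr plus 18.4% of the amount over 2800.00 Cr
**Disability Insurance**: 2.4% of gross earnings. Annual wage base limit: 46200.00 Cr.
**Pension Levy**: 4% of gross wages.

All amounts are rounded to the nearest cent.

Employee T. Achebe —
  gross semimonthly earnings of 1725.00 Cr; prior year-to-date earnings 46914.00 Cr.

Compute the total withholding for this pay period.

272.55 Cr

Regional Income Tax: taxable = 1725.00 Cr
  11.8% × 1725.00 Cr = 203.55 Cr
Disability Insurance: YTD 46914.00 Cr ≥ cap 46200.00 Cr → 0.00 Cr
Pension Levy: 4% × 1725.00 Cr = 69.00 Cr
Total: 203.55 Cr + 0.00 Cr + 69.00 Cr = 272.55 Cr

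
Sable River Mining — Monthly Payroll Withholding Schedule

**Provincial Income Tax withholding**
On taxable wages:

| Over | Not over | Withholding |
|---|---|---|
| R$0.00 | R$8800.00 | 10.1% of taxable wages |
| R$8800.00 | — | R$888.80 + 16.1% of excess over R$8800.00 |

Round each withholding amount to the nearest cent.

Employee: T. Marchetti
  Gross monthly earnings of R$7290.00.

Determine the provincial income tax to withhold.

R$736.29

Provincial Income Tax: taxable = R$7290.00
  10.1% × R$7290.00 = R$736.29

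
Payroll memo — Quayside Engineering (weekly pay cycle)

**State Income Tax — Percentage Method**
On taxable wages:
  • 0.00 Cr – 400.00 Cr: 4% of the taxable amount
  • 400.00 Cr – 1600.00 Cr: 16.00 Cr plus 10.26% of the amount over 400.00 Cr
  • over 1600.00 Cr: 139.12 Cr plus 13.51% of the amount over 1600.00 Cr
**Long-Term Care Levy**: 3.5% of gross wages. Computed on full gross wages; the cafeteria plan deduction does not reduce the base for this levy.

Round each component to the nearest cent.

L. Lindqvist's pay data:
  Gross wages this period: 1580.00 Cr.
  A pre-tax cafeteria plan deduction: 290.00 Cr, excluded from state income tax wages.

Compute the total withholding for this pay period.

State Income Tax: taxable = 1580.00 Cr − 290.00 Cr = 1290.00 Cr
  16.00 Cr + 10.26% × (1290.00 Cr − 400.00 Cr) = 16.00 Cr + 10.26% × 890.00 Cr = 107.31 Cr
Long-Term Care Levy: 3.5% × 1580.00 Cr = 55.30 Cr
Total: 107.31 Cr + 55.30 Cr = 162.61 Cr

162.61 Cr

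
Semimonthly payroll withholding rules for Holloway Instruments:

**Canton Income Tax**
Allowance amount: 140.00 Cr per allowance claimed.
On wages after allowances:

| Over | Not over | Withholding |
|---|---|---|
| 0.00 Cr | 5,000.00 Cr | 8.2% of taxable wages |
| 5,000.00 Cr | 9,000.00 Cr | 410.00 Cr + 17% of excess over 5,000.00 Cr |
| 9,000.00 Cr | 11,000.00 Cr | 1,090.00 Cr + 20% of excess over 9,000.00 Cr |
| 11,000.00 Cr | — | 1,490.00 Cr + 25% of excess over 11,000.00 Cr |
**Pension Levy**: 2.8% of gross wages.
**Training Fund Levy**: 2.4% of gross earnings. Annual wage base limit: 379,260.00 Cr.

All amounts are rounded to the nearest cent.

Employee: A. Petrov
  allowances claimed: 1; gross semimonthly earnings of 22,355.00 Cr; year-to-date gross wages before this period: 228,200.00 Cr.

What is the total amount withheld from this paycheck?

Canton Income Tax: taxable = 22,355.00 Cr − 1×140.00 Cr = 22,215.00 Cr
  1,490.00 Cr + 25% × (22,215.00 Cr − 11,000.00 Cr) = 1,490.00 Cr + 25% × 11,215.00 Cr = 4,293.75 Cr
Pension Levy: 2.8% × 22,355.00 Cr = 625.94 Cr
Training Fund Levy: 2.4% × 22,355.00 Cr = 536.52 Cr
Total: 4,293.75 Cr + 625.94 Cr + 536.52 Cr = 5,456.21 Cr

5,456.21 Cr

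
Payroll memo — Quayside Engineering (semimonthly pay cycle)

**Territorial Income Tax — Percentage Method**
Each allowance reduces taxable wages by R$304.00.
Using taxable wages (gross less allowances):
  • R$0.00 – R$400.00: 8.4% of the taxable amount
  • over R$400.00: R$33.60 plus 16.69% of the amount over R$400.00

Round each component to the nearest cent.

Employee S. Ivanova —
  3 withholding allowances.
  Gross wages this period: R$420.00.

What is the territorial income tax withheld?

Territorial Income Tax: taxable = R$420.00 − 3×R$304.00 = R$-492.00
  Taxable ≤ 0 → R$0.00

R$0.00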